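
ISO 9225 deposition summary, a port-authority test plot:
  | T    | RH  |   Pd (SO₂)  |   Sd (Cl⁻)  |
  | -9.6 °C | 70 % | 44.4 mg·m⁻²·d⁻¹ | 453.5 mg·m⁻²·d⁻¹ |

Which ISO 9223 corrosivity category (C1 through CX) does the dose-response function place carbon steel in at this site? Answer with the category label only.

C3

carbon steel: temperature factor f = +0.150·(-19.6) = -2.9400
  sulphur-dioxide contribution → 2.728 μm/a
  chloride contribution → 31.05 μm/a
  ⇒ r_corr(carbon steel) = 33.78 μm/a
Category bounds: 25…50 μm/a bracket r_corr ⇒ C3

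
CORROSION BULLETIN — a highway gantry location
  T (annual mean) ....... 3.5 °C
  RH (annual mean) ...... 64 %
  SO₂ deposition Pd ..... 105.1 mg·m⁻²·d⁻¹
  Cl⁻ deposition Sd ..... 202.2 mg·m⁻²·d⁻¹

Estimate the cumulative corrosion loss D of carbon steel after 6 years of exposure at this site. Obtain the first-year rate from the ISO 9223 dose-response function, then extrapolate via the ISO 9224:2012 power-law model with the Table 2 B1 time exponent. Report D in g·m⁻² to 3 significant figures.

D(6) = 1.06e+03 g·m⁻²

carbon steel: f(T) = +0.150·(T−10) [T≤10 °C] = -0.9750
  sulphur-dioxide contribution → 27.02 μm/a
  chloride contribution → 26.07 μm/a
  total first-year rate 53.09 μm/a
ISO 9224: D(t) = r_corr · t^b with b = 0.523 (carbon steel, B1)
  D(6) = 53.09 × 6^0.523 = 53.09 × 2.553 = 135.5 μm
  Mass loss = 135.5 μm × 7.85 g/cm³ = 1064 g·m⁻²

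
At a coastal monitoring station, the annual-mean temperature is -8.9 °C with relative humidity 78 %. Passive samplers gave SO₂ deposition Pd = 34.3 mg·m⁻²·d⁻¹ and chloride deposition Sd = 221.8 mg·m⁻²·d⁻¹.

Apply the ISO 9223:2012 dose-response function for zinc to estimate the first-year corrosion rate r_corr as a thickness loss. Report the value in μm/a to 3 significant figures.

zinc: f(T) = +0.038·(T−10) [T≤10 °C] = -0.7182
  Pd branch = 0.0129·Pd^0.44·e^(0.046·RH+f) = 1.078 μm/a
  Sd branch = 0.0175·Sd^0.57·e^(0.008·RH+0.085·T) = 0.3332 μm/a
  sum: 1.078 + 0.3332 → r_corr = 1.411 μm/a

r_corr = 1.41 μm/a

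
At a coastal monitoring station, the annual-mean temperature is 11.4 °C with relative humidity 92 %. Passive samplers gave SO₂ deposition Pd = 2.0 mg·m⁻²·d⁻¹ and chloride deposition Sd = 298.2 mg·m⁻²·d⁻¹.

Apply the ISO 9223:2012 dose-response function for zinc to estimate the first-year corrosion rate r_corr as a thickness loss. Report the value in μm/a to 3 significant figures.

zinc: T>10 °C ⇒ hinge -0.071·(11.4−10) = -0.0994
  SO₂ term: 0.0129·2.0^0.44·exp(0.046·92-0.0994) = 1.091
  Sd branch = 0.0175·Sd^0.57·e^(0.008·RH+0.085·T) = 2.477 μm/a
  r_corr = 1.091 + 2.477 = 3.568 μm/a

r_corr = 3.57 μm/a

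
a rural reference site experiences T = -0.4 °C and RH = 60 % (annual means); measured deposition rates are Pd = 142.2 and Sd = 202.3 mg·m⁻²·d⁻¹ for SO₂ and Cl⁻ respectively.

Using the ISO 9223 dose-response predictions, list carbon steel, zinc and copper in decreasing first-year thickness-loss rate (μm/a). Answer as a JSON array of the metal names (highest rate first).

["carbon steel", "zinc", "copper"]

carbon steel: T≤10 °C ⇒ hinge +0.150·(-0.4−10) = -1.5600
  Pd branch = 1.77·Pd^0.52·e^(0.02·RH+f) = 16.26 μm/a
  Cl⁻ term: 0.102·202.3^0.62·exp(0.033·60+0.04·-0.4) = 19.56
  r_corr = 16.26 + 19.56 = 35.82 μm/a
zinc: T≤10 °C ⇒ hinge +0.038·(-0.4−10) = -0.3952
  SO₂ term: 0.0129·142.2^0.44·exp(0.046·60-0.3952) = 1.216
  Sd branch = 0.0175·Sd^0.57·e^(0.008·RH+0.085·T) = 0.5638 μm/a
  sum: 1.216 + 0.5638 → r_corr = 1.78 μm/a
copper: f(T) = +0.126·(T−10) [T≤10 °C] = -1.3104
  Pd branch = 0.0053·Pd^0.26·e^(0.059·RH+f) = 0.1788 μm/a
  Sd branch = 0.01025·Sd^0.27·e^(0.036·RH+0.049·T) = 0.3655 μm/a
  sum: 0.1788 + 0.3655 → r_corr = 0.5443 μm/a
Ordering by μm/a: carbon steel (35.8) > zinc (1.78) > copper (0.544)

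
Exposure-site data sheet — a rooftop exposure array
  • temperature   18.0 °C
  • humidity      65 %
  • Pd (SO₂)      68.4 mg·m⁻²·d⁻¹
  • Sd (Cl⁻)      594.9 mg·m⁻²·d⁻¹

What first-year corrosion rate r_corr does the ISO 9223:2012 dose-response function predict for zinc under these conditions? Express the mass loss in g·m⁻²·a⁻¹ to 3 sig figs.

r_corr = 43.7 g·m⁻²·a⁻¹

zinc: f(T) = -0.071·(T−10) [T>10 °C] = -0.5680
  sulphur-dioxide contribution → 0.933 μm/a
  chloride contribution → 5.185 μm/a
  total first-year rate 6.118 μm/a
Convert to mass loss: 6.118 μm/a × 7.14 g/cm³ = 43.68 g·m⁻²·a⁻¹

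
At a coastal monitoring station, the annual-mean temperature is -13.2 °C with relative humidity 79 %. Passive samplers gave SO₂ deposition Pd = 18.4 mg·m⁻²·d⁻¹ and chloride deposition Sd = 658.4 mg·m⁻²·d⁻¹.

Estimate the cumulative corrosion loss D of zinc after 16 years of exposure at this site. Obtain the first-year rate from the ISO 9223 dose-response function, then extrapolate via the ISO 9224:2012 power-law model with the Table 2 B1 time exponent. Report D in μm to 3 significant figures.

D(16) = 11.1 μm

zinc: f(T) = +0.038·(T−10) [T≤10 °C] = -0.8816
  Pd branch = 0.0129·Pd^0.44·e^(0.046·RH+f) = 0.7286 μm/a
  Sd branch = 0.0175·Sd^0.57·e^(0.008·RH+0.085·T) = 0.4333 μm/a
  r_corr = 0.7286 + 0.4333 = 1.162 μm/a
ISO 9224: D(t) = r_corr · t^b with b = 0.813 (zinc, B1)
  D(16) = 1.162 × 16^0.813 = 1.162 × 9.527 = 11.07 μm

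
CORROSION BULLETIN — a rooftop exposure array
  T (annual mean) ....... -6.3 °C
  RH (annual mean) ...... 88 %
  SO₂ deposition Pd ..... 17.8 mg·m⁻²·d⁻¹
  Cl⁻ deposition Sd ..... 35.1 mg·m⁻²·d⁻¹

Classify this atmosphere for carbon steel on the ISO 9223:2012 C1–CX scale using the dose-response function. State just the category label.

C2

carbon steel: T≤10 °C ⇒ hinge +0.150·(-6.3−10) = -2.4450
  Pd branch = 1.77·Pd^0.52·e^(0.02·RH+f) = 3.987 μm/a
  Cl⁻ term: 0.102·35.1^0.62·exp(0.033·88+0.04·-6.3) = 13.14
  r_corr = 3.987 + 13.14 = 17.12 μm/a
17.1 μm/a falls in (1.3, 25] for carbon steel → category C2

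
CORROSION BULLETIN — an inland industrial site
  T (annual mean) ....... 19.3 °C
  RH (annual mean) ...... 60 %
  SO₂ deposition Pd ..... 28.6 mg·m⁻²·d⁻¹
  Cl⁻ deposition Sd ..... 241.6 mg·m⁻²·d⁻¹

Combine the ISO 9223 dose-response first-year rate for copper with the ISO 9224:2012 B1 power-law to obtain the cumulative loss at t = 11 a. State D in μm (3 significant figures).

D(11) = 6.01 μm

copper: f(T) = -0.080·(T−10) [T>10 °C] = -0.7440
  Pd branch = 0.0053·Pd^0.26·e^(0.059·RH+f) = 0.2076 μm/a
  Cl⁻ term: 0.01025·241.6^0.27·exp(0.036·60+0.049·19.3) = 1.007
  r_corr = 0.2076 + 1.007 = 1.214 μm/a
ISO 9224: D(t) = r_corr · t^b with b = 0.667 (copper, B1)
  D(11) = 1.214 × 11^0.667 = 1.214 × 4.95 = 6.011 μm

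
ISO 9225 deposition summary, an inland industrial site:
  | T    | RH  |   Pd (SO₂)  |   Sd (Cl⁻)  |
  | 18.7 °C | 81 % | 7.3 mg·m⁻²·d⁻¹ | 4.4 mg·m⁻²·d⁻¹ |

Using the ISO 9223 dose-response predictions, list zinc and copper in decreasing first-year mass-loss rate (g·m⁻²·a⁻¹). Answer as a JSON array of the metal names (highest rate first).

["copper", "zinc"]

zinc: f(T) = -0.071·(T−10) [T>10 °C] = -0.6177
  Pd branch = 0.0129·Pd^0.44·e^(0.046·RH+f) = 0.6924 μm/a
  Cl⁻ term: 0.0175·4.4^0.57·exp(0.008·81+0.085·18.7) = 0.3815
  r_corr = 0.6924 + 0.3815 = 1.074 μm/a
  mass loss = 1.074 μm/a × 7.14 g/cm³ = 7.668 g·m⁻²·a⁻¹
copper: temperature factor f = -0.080·(8.7) = -0.6960
  SO₂ term: 0.0053·7.3^0.26·exp(0.059·81-0.6960) = 0.5272
  Sd branch = 0.01025·Sd^0.27·e^(0.036·RH+0.049·T) = 0.706 μm/a
  r_corr = 0.5272 + 0.706 = 1.233 μm/a
  mass loss = 1.233 μm/a × 8.96 g/cm³ = 11.05 g·m⁻²·a⁻¹
Ordering by g·m⁻²·a⁻¹: copper (11) > zinc (7.67)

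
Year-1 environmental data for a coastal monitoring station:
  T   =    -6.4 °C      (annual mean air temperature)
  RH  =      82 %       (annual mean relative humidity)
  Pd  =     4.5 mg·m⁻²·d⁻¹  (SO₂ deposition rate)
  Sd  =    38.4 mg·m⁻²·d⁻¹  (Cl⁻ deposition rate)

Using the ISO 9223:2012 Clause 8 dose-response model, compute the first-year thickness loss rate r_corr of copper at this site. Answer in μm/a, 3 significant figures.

r_corr = 0.509 μm/a

copper: T≤10 °C ⇒ hinge +0.126·(-6.4−10) = -2.0664
  sulphur-dioxide contribution → 0.1253 μm/a
  chloride contribution → 0.384 μm/a
  total first-year rate 0.5093 μm/a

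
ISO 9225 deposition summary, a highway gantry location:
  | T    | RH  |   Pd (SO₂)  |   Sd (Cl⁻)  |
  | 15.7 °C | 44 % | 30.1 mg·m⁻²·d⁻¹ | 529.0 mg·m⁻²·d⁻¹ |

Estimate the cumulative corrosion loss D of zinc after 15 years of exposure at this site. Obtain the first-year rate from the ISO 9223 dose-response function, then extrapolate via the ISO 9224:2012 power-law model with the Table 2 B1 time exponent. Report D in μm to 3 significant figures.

zinc: T>10 °C ⇒ hinge -0.071·(15.7−10) = -0.4047
  SO₂ term: 0.0129·30.1^0.44·exp(0.046·44-0.4047) = 0.2913
  Sd branch = 0.0175·Sd^0.57·e^(0.008·RH+0.085·T) = 3.372 μm/a
  sum: 0.2913 + 3.372 → r_corr = 3.663 μm/a
Long-term exponent b (ISO 9224 Table 2, B1) = 0.813
  D(15) = 3.663 × 15^0.813 = 3.663 × 9.04 = 33.11 μm

D(15) = 33.1 μm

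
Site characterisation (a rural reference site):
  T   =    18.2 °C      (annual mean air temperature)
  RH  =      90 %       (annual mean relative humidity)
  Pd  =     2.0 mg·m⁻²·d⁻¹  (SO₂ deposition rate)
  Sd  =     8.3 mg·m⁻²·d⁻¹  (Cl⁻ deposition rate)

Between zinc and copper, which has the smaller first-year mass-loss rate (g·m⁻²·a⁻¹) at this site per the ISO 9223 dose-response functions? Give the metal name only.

zinc

zinc: temperature factor f = -0.071·(8.2) = -0.5822
  SO₂ term: 0.0129·2.0^0.44·exp(0.046·90-0.5822) = 0.614
  Sd branch = 0.0175·Sd^0.57·e^(0.008·RH+0.085·T) = 0.5642 μm/a
  r_corr = 0.614 + 0.5642 = 1.178 μm/a
  mass loss = 1.178 μm/a × 7.14 g/cm³ = 8.413 g·m⁻²·a⁻¹
copper: temperature factor f = -0.080·(8.2) = -0.6560
  Pd branch = 0.0053·Pd^0.26·e^(0.059·RH+f) = 0.6664 μm/a
  Sd branch = 0.01025·Sd^0.27·e^(0.036·RH+0.049·T) = 1.131 μm/a
  sum: 0.6664 + 1.131 → r_corr = 1.797 μm/a
  mass loss = 1.797 μm/a × 8.96 g/cm³ = 16.1 g·m⁻²·a⁻¹
Ordering by g·m⁻²·a⁻¹: copper (16.1) > zinc (8.41)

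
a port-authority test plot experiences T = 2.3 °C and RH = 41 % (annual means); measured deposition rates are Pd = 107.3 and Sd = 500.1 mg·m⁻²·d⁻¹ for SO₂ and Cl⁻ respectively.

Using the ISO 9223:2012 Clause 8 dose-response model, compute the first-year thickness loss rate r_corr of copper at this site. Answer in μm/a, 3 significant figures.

copper: temperature factor f = +0.126·(-7.7) = -0.9702
  sulphur-dioxide contribution → 0.07611 μm/a
  chloride contribution → 0.2688 μm/a
  total first-year rate 0.3449 μm/a

r_corr = 0.345 μm/a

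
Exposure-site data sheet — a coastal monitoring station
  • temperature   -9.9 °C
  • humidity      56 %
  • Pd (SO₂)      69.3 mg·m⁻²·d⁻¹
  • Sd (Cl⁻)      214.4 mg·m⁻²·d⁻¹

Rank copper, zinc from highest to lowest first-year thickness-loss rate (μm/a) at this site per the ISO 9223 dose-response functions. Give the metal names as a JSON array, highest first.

["zinc", "copper"]

copper: f(T) = +0.126·(T−10) [T≤10 °C] = -2.5074
  sulphur-dioxide contribution → 0.03539 μm/a
  chloride contribution → 0.2018 μm/a
  ⇒ r_corr(copper) = 0.2372 μm/a
zinc: f(T) = +0.038·(T−10) [T≤10 °C] = -0.7562
  sulphur-dioxide contribution → 0.5139 μm/a
  chloride contribution → 0.2517 μm/a
  ⇒ r_corr(zinc) = 0.7656 μm/a
Ordering by μm/a: zinc (0.766) > copper (0.237)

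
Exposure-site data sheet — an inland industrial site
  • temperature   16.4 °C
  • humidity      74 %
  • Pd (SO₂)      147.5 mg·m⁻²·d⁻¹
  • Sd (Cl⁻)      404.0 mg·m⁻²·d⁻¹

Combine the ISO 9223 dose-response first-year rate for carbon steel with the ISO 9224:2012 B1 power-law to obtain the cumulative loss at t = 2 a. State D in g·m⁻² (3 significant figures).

carbon steel: temperature factor f = -0.054·(6.4) = -0.3456
  SO₂ term: 1.77·147.5^0.52·exp(0.02·74-0.3456) = 73.86
  Sd branch = 0.102·Sd^0.62·e^(0.033·RH+0.04·T) = 93.33 μm/a
  r_corr = 73.86 + 93.33 = 167.2 μm/a
Long-term exponent b (ISO 9224 Table 2, B1) = 0.523
  D(2) = 167.2 × 2^0.523 = 167.2 × 1.437 = 240.2 μm
  Mass loss = 240.2 μm × 7.85 g/cm³ = 1886 g·m⁻²

D(2) = 1.89e+03 g·m⁻²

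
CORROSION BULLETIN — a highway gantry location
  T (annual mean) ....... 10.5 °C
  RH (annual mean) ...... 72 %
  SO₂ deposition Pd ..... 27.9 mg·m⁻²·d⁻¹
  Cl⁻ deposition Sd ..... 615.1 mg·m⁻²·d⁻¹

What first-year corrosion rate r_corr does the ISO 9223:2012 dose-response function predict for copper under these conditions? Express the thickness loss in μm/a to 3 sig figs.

r_corr = 2.14 μm/a

copper: f(T) = -0.080·(T−10) [T>10 °C] = -0.0400
  SO₂ term: 0.0053·27.9^0.26·exp(0.059·72-0.0400) = 0.8465
  Sd branch = 0.01025·Sd^0.27·e^(0.036·RH+0.049·T) = 1.297 μm/a
  sum: 0.8465 + 1.297 → r_corr = 2.143 μm/a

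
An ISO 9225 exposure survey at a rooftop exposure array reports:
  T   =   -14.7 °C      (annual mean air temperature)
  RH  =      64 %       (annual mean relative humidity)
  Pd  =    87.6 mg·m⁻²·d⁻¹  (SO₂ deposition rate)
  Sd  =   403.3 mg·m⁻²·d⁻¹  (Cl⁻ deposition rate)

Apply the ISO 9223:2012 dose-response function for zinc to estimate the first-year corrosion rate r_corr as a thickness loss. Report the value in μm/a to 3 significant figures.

zinc: T≤10 °C ⇒ hinge +0.038·(-14.7−10) = -0.9386
  Pd branch = 0.0129·Pd^0.44·e^(0.046·RH+f) = 0.6858 μm/a
  Sd branch = 0.0175·Sd^0.57·e^(0.008·RH+0.085·T) = 0.2558 μm/a
  r_corr = 0.6858 + 0.2558 = 0.9417 μm/a

r_corr = 0.942 μm/a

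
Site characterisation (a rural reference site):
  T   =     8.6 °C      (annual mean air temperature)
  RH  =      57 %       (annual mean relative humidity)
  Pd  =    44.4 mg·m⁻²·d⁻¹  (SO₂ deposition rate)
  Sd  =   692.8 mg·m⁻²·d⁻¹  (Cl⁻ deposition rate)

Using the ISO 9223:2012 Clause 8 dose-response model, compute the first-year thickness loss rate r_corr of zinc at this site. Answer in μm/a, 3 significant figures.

r_corr = 3.28 μm/a

zinc: temperature factor f = +0.038·(-1.4) = -0.0532
  Pd branch = 0.0129·Pd^0.44·e^(0.046·RH+f) = 0.8934 μm/a
  Sd branch = 0.0175·Sd^0.57·e^(0.008·RH+0.085·T) = 2.386 μm/a
  sum: 0.8934 + 2.386 → r_corr = 3.28 μm/a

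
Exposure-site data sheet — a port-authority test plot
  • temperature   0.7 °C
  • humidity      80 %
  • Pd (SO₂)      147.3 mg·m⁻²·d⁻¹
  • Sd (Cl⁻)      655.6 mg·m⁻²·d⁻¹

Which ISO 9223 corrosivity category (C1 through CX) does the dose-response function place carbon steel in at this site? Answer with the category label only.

carbon steel: temperature factor f = +0.150·(-9.3) = -1.3950
  SO₂ term: 1.77·147.3^0.52·exp(0.02·80-1.3950) = 29.14
  Cl⁻ term: 0.102·655.6^0.62·exp(0.033·80+0.04·0.7) = 81.96
  r_corr = 29.14 + 81.96 = 111.1 μm/a
111 μm/a falls in (80, 200] for carbon steel → category C5

C5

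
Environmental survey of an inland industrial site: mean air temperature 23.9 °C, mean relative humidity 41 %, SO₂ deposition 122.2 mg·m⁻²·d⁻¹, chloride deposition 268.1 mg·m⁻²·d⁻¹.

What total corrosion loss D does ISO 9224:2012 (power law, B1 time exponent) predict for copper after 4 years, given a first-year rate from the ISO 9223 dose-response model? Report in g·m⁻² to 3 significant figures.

copper: f(T) = -0.080·(T−10) [T>10 °C] = -1.1120
  sulphur-dioxide contribution → 0.06832 μm/a
  chloride contribution → 0.6546 μm/a
  total first-year rate 0.7229 μm/a
Long-term exponent b (ISO 9224 Table 2, B1) = 0.667
  D(4) = 0.7229 × 4^0.667 = 0.7229 × 2.521 = 1.823 μm
  Mass loss = 1.823 μm × 8.96 g/cm³ = 16.33 g·m⁻²

D(4) = 16.3 g·m⁻²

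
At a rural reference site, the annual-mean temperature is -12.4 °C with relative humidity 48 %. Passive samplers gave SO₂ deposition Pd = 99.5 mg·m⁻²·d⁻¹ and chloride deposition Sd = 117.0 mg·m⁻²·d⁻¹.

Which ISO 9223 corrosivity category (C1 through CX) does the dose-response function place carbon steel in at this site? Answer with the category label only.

carbon steel: T≤10 °C ⇒ hinge +0.150·(-12.4−10) = -3.3600
  sulphur-dioxide contribution → 1.756 μm/a
  chloride contribution → 5.799 μm/a
  total first-year rate 7.556 μm/a
Category bounds: 1.3…25 μm/a bracket r_corr ⇒ C2

C2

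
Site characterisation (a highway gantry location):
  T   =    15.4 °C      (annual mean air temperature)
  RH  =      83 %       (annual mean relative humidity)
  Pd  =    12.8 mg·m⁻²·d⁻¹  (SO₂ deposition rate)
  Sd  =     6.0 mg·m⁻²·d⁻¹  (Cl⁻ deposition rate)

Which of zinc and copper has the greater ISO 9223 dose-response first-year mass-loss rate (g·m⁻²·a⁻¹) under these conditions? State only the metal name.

copper

zinc: f(T) = -0.071·(T−10) [T>10 °C] = -0.3834
  SO₂ term: 0.0129·12.8^0.44·exp(0.046·83-0.3834) = 1.229
  Cl⁻ term: 0.0175·6.0^0.57·exp(0.008·83+0.085·15.4) = 0.3495
  r_corr = 1.229 + 0.3495 = 1.578 μm/a
  mass loss = 1.578 μm/a × 7.14 g/cm³ = 11.27 g·m⁻²·a⁻¹
copper: temperature factor f = -0.080·(5.4) = -0.4320
  Pd branch = 0.0053·Pd^0.26·e^(0.059·RH+f) = 0.8939 μm/a
  Cl⁻ term: 0.01025·6.0^0.27·exp(0.036·83+0.049·15.4) = 0.7018
  sum: 0.8939 + 0.7018 → r_corr = 1.596 μm/a
  mass loss = 1.596 μm/a × 8.96 g/cm³ = 14.3 g·m⁻²·a⁻¹
Ordering by g·m⁻²·a⁻¹: copper (14.3) > zinc (11.3)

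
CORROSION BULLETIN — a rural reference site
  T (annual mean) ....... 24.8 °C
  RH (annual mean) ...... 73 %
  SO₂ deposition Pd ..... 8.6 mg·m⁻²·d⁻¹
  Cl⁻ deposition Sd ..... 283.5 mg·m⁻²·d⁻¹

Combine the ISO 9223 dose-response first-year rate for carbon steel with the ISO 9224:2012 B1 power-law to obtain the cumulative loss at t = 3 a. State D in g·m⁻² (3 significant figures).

carbon steel: temperature factor f = -0.054·(14.8) = -0.7992
  Pd branch = 1.77·Pd^0.52·e^(0.02·RH+f) = 10.49 μm/a
  Sd branch = 0.102·Sd^0.62·e^(0.033·RH+0.04·T) = 101.4 μm/a
  sum: 10.49 + 101.4 → r_corr = 111.9 μm/a
Power-law: D(3) = r_corr · 3^0.523
  D(3) = 111.9 × 3^0.523 = 111.9 × 1.776 = 198.8 μm
  Mass loss = 198.8 μm × 7.85 g/cm³ = 1561 g·m⁻²

D(3) = 1.56e+03 g·m⁻²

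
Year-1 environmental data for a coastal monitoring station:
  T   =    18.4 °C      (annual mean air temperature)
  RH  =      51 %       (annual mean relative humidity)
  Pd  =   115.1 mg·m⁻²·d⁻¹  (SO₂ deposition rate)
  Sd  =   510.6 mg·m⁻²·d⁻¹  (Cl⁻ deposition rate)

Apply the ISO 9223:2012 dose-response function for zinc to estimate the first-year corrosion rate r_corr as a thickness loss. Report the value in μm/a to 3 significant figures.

r_corr = 4.99 μm/a

zinc: temperature factor f = -0.071·(8.4) = -0.5964
  Pd branch = 0.0129·Pd^0.44·e^(0.046·RH+f) = 0.5988 μm/a
  Sd branch = 0.0175·Sd^0.57·e^(0.008·RH+0.085·T) = 4.396 μm/a
  sum: 0.5988 + 4.396 → r_corr = 4.995 μm/a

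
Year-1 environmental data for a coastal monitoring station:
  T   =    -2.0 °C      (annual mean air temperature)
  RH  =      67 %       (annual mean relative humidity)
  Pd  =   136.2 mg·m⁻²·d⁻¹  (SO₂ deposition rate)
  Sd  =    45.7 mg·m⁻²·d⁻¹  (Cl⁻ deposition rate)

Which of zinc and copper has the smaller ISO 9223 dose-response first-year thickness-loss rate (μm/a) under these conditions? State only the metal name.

copper

zinc: T≤10 °C ⇒ hinge +0.038·(-2.0−10) = -0.4560
  sulphur-dioxide contribution → 1.549 μm/a
  chloride contribution → 0.2229 μm/a
  ⇒ r_corr(zinc) = 1.772 μm/a
copper: T≤10 °C ⇒ hinge +0.126·(-2.0−10) = -1.5120
  sulphur-dioxide contribution → 0.2184 μm/a
  chloride contribution → 0.291 μm/a
  ⇒ r_corr(copper) = 0.5094 μm/a
Ordering by μm/a: zinc (1.77) > copper (0.509)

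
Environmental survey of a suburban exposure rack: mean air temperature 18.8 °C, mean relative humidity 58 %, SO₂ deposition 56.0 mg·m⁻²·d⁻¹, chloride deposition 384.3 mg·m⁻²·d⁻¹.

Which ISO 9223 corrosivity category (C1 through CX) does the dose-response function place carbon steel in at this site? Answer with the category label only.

carbon steel: temperature factor f = -0.054·(8.8) = -0.4752
  sulphur-dioxide contribution → 28.47 μm/a
  chloride contribution → 58.74 μm/a
  total first-year rate 87.21 μm/a
Category bounds: 80…200 μm/a bracket r_corr ⇒ C5

C5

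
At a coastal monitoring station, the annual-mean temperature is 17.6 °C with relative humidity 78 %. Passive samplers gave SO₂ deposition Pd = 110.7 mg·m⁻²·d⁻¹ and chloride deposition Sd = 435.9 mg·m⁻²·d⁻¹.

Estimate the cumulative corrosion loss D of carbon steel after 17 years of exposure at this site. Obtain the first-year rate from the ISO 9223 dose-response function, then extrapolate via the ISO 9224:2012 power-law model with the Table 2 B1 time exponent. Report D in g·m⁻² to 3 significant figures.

D(17) = 6.28e+03 g·m⁻²

carbon steel: temperature factor f = -0.054·(7.6) = -0.4104
  Pd branch = 1.77·Pd^0.52·e^(0.02·RH+f) = 64.59 μm/a
  Sd branch = 0.102·Sd^0.62·e^(0.033·RH+0.04·T) = 117.1 μm/a
  sum: 64.59 + 117.1 → r_corr = 181.7 μm/a
Power-law: D(17) = r_corr · 17^0.523
  D(17) = 181.7 × 17^0.523 = 181.7 × 4.401 = 799.7 μm
  Mass loss = 799.7 μm × 7.85 g/cm³ = 6278 g·m⁻²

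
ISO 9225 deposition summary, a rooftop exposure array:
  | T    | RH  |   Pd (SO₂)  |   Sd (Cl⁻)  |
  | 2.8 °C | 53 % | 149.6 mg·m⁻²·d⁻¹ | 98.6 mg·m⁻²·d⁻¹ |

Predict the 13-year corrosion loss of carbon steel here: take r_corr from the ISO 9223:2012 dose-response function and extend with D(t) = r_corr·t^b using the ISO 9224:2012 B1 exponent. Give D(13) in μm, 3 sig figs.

D(13) = 133 μm

carbon steel: temperature factor f = +0.150·(-7.2) = -1.0800
  SO₂ term: 1.77·149.6^0.52·exp(0.02·53-1.0800) = 23.46
  Cl⁻ term: 0.102·98.6^0.62·exp(0.033·53+0.04·2.8) = 11.3
  r_corr = 23.46 + 11.3 = 34.75 μm/a
Long-term exponent b (ISO 9224 Table 2, B1) = 0.523
  D(13) = 34.75 × 13^0.523 = 34.75 × 3.825 = 132.9 μm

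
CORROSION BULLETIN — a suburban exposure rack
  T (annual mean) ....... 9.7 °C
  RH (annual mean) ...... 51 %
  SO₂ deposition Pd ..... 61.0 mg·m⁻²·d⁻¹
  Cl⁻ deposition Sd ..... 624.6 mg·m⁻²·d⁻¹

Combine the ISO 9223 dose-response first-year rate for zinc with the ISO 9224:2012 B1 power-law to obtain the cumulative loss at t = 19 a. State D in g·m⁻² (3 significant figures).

D(19) = 248 g·m⁻²

zinc: temperature factor f = +0.038·(-0.3) = -0.0114
  SO₂ term: 0.0129·61.0^0.44·exp(0.046·51-0.0114) = 0.8129
  Cl⁻ term: 0.0175·624.6^0.57·exp(0.008·51+0.085·9.7) = 2.354
  sum: 0.8129 + 2.354 → r_corr = 3.167 μm/a
Long-term exponent b (ISO 9224 Table 2, B1) = 0.813
  D(19) = 3.167 × 19^0.813 = 3.167 × 10.96 = 34.69 μm
  Mass loss = 34.69 μm × 7.14 g/cm³ = 247.7 g·m⁻²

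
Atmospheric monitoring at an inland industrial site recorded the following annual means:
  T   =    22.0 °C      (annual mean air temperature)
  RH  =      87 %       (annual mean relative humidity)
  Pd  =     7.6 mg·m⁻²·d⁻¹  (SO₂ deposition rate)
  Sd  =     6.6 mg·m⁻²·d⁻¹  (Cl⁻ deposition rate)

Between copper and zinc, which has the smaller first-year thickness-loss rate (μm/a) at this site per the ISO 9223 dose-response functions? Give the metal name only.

copper: f(T) = -0.080·(T−10) [T>10 °C] = -0.9600
  SO₂ term: 0.0053·7.6^0.26·exp(0.059·87-0.9600) = 0.5829
  Cl⁻ term: 0.01025·6.6^0.27·exp(0.036·87+0.049·22.0) = 1.149
  r_corr = 0.5829 + 1.149 = 1.732 μm/a
zinc: T>10 °C ⇒ hinge -0.071·(22.0−10) = -0.8520
  SO₂ term: 0.0129·7.6^0.44·exp(0.046·87-0.8520) = 0.7348
  Sd branch = 0.0175·Sd^0.57·e^(0.008·RH+0.085·T) = 0.6677 μm/a
  sum: 0.7348 + 0.6677 → r_corr = 1.403 μm/a
Ordering by μm/a: copper (1.73) > zinc (1.4)

zinc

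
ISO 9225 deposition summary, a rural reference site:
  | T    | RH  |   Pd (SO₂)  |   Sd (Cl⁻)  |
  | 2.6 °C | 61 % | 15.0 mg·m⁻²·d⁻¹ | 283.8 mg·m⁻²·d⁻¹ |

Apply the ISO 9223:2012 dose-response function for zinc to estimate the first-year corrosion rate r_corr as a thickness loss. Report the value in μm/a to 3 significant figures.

zinc: T≤10 °C ⇒ hinge +0.038·(2.6−10) = -0.2812
  Pd branch = 0.0129·Pd^0.44·e^(0.046·RH+f) = 0.5304 μm/a
  Cl⁻ term: 0.0175·283.8^0.57·exp(0.008·61+0.085·2.6) = 0.8895
  sum: 0.5304 + 0.8895 → r_corr = 1.42 μm/a

r_corr = 1.42 μm/a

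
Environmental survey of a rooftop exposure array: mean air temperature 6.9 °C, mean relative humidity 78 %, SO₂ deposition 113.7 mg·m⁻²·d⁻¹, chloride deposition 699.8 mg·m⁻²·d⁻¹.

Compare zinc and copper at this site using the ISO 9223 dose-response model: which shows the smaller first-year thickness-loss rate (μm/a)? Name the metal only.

copper

zinc: temperature factor f = +0.038·(-3.1) = -0.1178
  sulphur-dioxide contribution → 3.328 μm/a
  chloride contribution → 2.457 μm/a
  ⇒ r_corr(zinc) = 5.785 μm/a
copper: temperature factor f = +0.126·(-3.1) = -0.3906
  sulphur-dioxide contribution → 1.224 μm/a
  chloride contribution → 1.397 μm/a
  ⇒ r_corr(copper) = 2.621 μm/a
Ordering by μm/a: zinc (5.79) > copper (2.62)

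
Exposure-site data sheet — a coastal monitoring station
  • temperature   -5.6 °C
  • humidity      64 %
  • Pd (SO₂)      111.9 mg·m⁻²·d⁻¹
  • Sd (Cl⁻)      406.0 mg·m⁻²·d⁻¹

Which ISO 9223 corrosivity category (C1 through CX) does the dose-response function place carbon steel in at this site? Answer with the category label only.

carbon steel: temperature factor f = +0.150·(-15.6) = -2.3400
  Pd branch = 1.77·Pd^0.52·e^(0.02·RH+f) = 7.129 μm/a
  Sd branch = 0.102·Sd^0.62·e^(0.033·RH+0.04·T) = 27.91 μm/a
  sum: 7.129 + 27.91 → r_corr = 35.04 μm/a
35 μm/a falls in (25, 50] for carbon steel → category C3

C3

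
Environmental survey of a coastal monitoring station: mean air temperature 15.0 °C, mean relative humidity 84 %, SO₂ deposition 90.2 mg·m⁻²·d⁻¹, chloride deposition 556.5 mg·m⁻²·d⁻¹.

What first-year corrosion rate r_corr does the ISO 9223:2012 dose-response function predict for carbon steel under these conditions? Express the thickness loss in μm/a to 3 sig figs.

carbon steel: T>10 °C ⇒ hinge -0.054·(15.0−10) = -0.2700
  Pd branch = 1.77·Pd^0.52·e^(0.02·RH+f) = 75.34 μm/a
  Sd branch = 0.102·Sd^0.62·e^(0.033·RH+0.04·T) = 149.7 μm/a
  sum: 75.34 + 149.7 → r_corr = 225 μm/a

r_corr = 225 μm/a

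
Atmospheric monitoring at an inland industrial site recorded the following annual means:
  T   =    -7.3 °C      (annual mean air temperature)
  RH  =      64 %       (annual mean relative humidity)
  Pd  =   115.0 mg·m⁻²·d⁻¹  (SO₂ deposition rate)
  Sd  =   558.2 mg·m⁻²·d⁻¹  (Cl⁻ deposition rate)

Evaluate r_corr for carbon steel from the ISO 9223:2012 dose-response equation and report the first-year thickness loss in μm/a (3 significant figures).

carbon steel: T≤10 °C ⇒ hinge +0.150·(-7.3−10) = -2.5950
  sulphur-dioxide contribution → 5.603 μm/a
  chloride contribution → 31.77 μm/a
  total first-year rate 37.37 μm/a

r_corr = 37.4 μm/a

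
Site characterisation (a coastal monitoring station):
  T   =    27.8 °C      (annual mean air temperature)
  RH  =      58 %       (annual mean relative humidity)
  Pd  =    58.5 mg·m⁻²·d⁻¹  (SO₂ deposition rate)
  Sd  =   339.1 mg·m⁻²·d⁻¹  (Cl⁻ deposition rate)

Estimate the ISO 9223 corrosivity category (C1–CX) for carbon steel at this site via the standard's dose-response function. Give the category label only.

carbon steel: T>10 °C ⇒ hinge -0.054·(27.8−10) = -0.9612
  SO₂ term: 1.77·58.5^0.52·exp(0.02·58-0.9612) = 17.92
  Cl⁻ term: 0.102·339.1^0.62·exp(0.033·58+0.04·27.8) = 77.91
  sum: 17.92 + 77.91 → r_corr = 95.82 μm/a
95.8 μm/a falls in (80, 200] for carbon steel → category C5

C5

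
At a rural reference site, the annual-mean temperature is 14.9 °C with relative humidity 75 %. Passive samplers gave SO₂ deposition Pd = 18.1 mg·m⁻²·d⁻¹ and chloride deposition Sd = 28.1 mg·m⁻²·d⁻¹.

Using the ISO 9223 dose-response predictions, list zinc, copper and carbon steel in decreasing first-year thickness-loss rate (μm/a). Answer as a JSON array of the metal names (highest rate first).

zinc: T>10 °C ⇒ hinge -0.071·(14.9−10) = -0.3479
  Pd branch = 0.0129·Pd^0.44·e^(0.046·RH+f) = 1.026 μm/a
  Sd branch = 0.0175·Sd^0.57·e^(0.008·RH+0.085·T) = 0.7575 μm/a
  sum: 1.026 + 0.7575 → r_corr = 1.784 μm/a
copper: f(T) = -0.080·(T−10) [T>10 °C] = -0.3920
  SO₂ term: 0.0053·18.1^0.26·exp(0.059·75-0.3920) = 0.635
  Sd branch = 0.01025·Sd^0.27·e^(0.036·RH+0.049·T) = 0.779 μm/a
  r_corr = 0.635 + 0.779 = 1.414 μm/a
carbon steel: T>10 °C ⇒ hinge -0.054·(14.9−10) = -0.2646
  SO₂ term: 1.77·18.1^0.52·exp(0.02·75-0.2646) = 27.45
  Cl⁻ term: 0.102·28.1^0.62·exp(0.033·75+0.04·14.9) = 17.4
  r_corr = 27.45 + 17.4 = 44.85 μm/a
Ordering by μm/a: carbon steel (44.8) > zinc (1.78) > copper (1.41)

["carbon steel", "zinc", "copper"]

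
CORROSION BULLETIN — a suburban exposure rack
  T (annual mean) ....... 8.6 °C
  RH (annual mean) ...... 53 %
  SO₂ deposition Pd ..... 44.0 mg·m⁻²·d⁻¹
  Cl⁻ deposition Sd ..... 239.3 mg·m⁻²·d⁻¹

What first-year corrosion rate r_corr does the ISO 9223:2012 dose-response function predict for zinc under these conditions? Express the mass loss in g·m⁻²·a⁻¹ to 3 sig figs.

zinc: T≤10 °C ⇒ hinge +0.038·(8.6−10) = -0.0532
  sulphur-dioxide contribution → 0.7403 μm/a
  chloride contribution → 1.261 μm/a
  ⇒ r_corr(zinc) = 2.001 μm/a
Convert to mass loss: 2.001 μm/a × 7.14 g/cm³ = 14.29 g·m⁻²·a⁻¹

r_corr = 14.3 g·m⁻²·a⁻¹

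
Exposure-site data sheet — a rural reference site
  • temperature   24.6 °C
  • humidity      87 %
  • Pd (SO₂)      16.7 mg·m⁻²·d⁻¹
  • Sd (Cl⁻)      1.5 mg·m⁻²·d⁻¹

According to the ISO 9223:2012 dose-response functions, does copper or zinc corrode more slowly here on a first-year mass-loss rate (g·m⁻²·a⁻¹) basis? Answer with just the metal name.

copper: temperature factor f = -0.080·(14.6) = -1.1680
  SO₂ term: 0.0053·16.7^0.26·exp(0.059·87-1.1680) = 0.581
  Sd branch = 0.01025·Sd^0.27·e^(0.036·RH+0.049·T) = 0.8749 μm/a
  r_corr = 0.581 + 0.8749 = 1.456 μm/a
  mass loss = 1.456 μm/a × 8.96 g/cm³ = 13.05 g·m⁻²·a⁻¹
zinc: T>10 °C ⇒ hinge -0.071·(24.6−10) = -1.0366
  Pd branch = 0.0129·Pd^0.44·e^(0.046·RH+f) = 0.8639 μm/a
  Sd branch = 0.0175·Sd^0.57·e^(0.008·RH+0.085·T) = 0.3579 μm/a
  r_corr = 0.8639 + 0.3579 = 1.222 μm/a
  mass loss = 1.222 μm/a × 7.14 g/cm³ = 8.724 g·m⁻²·a⁻¹
Ordering by g·m⁻²·a⁻¹: copper (13) > zinc (8.72)

zinc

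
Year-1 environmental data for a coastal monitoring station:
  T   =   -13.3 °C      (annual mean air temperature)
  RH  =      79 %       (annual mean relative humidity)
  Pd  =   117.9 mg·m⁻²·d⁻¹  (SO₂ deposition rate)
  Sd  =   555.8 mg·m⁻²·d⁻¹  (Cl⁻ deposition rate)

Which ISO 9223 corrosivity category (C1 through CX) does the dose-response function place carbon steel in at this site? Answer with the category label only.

carbon steel: f(T) = +0.150·(T−10) [T≤10 °C] = -3.4950
  Pd branch = 1.77·Pd^0.52·e^(0.02·RH+f) = 3.115 μm/a
  Sd branch = 0.102·Sd^0.62·e^(0.033·RH+0.04·T) = 40.89 μm/a
  r_corr = 3.115 + 40.89 = 44 μm/a
44 μm/a falls in (25, 50] for carbon steel → category C3

C3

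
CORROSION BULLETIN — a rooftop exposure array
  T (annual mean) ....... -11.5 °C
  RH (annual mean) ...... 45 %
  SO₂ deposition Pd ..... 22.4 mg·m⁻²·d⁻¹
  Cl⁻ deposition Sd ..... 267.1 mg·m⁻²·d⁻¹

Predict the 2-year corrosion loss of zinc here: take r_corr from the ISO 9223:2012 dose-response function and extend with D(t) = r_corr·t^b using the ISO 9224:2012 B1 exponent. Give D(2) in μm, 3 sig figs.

zinc: T≤10 °C ⇒ hinge +0.038·(-11.5−10) = -0.8170
  Pd branch = 0.0129·Pd^0.44·e^(0.046·RH+f) = 0.1774 μm/a
  Sd branch = 0.0175·Sd^0.57·e^(0.008·RH+0.085·T) = 0.2281 μm/a
  sum: 0.1774 + 0.2281 → r_corr = 0.4054 μm/a
ISO 9224: D(t) = r_corr · t^b with b = 0.813 (zinc, B1)
  D(2) = 0.4054 × 2^0.813 = 0.4054 × 1.757 = 0.7123 μm

D(2) = 0.712 μm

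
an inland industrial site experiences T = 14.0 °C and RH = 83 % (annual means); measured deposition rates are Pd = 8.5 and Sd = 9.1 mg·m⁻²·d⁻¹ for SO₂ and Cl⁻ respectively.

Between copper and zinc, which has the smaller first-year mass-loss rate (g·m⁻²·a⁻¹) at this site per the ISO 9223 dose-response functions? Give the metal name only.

zinc

copper: f(T) = -0.080·(T−10) [T>10 °C] = -0.3200
  Pd branch = 0.0053·Pd^0.26·e^(0.059·RH+f) = 0.8989 μm/a
  Sd branch = 0.01025·Sd^0.27·e^(0.036·RH+0.049·T) = 0.7333 μm/a
  sum: 0.8989 + 0.7333 → r_corr = 1.632 μm/a
  mass loss = 1.632 μm/a × 8.96 g/cm³ = 14.62 g·m⁻²·a⁻¹
zinc: temperature factor f = -0.071·(4.0) = -0.2840
  SO₂ term: 0.0129·8.5^0.44·exp(0.046·83-0.2840) = 1.133
  Cl⁻ term: 0.0175·9.1^0.57·exp(0.008·83+0.085·14.0) = 0.3934
  r_corr = 1.133 + 0.3934 = 1.527 μm/a
  mass loss = 1.527 μm/a × 7.14 g/cm³ = 10.9 g·m⁻²·a⁻¹
Ordering by g·m⁻²·a⁻¹: copper (14.6) > zinc (10.9)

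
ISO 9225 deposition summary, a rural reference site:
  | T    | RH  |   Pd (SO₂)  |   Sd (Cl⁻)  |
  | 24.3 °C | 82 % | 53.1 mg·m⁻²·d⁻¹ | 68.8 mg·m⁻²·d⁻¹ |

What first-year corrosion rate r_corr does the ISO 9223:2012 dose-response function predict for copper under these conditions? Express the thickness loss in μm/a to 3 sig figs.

r_corr = 2.62 μm/a

copper: T>10 °C ⇒ hinge -0.080·(24.3−10) = -1.1440
  sulphur-dioxide contribution → 0.5985 μm/a
  chloride contribution → 2.023 μm/a
  total first-year rate 2.622 μm/a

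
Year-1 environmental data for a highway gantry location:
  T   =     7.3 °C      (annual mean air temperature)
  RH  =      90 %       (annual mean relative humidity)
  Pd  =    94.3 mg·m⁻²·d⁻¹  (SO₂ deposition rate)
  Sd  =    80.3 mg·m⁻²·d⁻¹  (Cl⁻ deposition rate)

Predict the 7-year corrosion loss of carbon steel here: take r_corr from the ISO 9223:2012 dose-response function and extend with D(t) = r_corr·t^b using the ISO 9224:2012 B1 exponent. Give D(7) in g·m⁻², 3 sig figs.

carbon steel: temperature factor f = +0.150·(-2.7) = -0.4050
  SO₂ term: 1.77·94.3^0.52·exp(0.02·90-0.4050) = 75.96
  Cl⁻ term: 0.102·80.3^0.62·exp(0.033·90+0.04·7.3) = 40.38
  r_corr = 75.96 + 40.38 = 116.3 μm/a
Power-law: D(7) = r_corr · 7^0.523
  D(7) = 116.3 × 7^0.523 = 116.3 × 2.767 = 321.9 μm
  Mass loss = 321.9 μm × 7.85 g/cm³ = 2527 g·m⁻²

D(7) = 2.53e+03 g·m⁻²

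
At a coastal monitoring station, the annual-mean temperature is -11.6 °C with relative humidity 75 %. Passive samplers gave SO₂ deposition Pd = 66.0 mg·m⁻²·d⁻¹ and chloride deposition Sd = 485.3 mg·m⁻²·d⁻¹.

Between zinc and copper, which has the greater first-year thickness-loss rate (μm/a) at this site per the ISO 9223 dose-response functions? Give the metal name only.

zinc

zinc: temperature factor f = +0.038·(-21.6) = -0.8208
  SO₂ term: 0.0129·66.0^0.44·exp(0.046·75-0.8208) = 1.13
  Cl⁻ term: 0.0175·485.3^0.57·exp(0.008·75+0.085·-11.6) = 0.404
  r_corr = 1.13 + 0.404 = 1.534 μm/a
copper: f(T) = +0.126·(T−10) [T≤10 °C] = -2.7216
  Pd branch = 0.0053·Pd^0.26·e^(0.059·RH+f) = 0.08652 μm/a
  Sd branch = 0.01025·Sd^0.27·e^(0.036·RH+0.049·T) = 0.4589 μm/a
  sum: 0.08652 + 0.4589 → r_corr = 0.5454 μm/a
Ordering by μm/a: zinc (1.53) > copper (0.545)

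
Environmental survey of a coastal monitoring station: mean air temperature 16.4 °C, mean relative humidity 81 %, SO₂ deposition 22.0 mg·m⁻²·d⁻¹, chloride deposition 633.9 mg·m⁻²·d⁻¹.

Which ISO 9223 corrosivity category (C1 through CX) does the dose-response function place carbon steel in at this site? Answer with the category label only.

carbon steel: temperature factor f = -0.054·(6.4) = -0.3456
  SO₂ term: 1.77·22.0^0.52·exp(0.02·81-0.3456) = 31.59
  Cl⁻ term: 0.102·633.9^0.62·exp(0.033·81+0.04·16.4) = 155.5
  sum: 31.59 + 155.5 → r_corr = 187 μm/a
187 μm/a falls in (80, 200] for carbon steel → category C5

C5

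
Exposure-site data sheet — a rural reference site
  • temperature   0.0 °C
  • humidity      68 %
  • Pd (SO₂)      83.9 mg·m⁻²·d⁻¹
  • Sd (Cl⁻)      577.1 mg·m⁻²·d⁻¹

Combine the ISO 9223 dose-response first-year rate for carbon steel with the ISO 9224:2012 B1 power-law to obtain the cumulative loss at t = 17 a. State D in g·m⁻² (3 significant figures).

D(17) = 2.24e+03 g·m⁻²

carbon steel: T≤10 °C ⇒ hinge +0.150·(0.0−10) = -1.5000
  sulphur-dioxide contribution → 15.4 μm/a
  chloride contribution → 49.56 μm/a
  total first-year rate 64.96 μm/a
Long-term exponent b (ISO 9224 Table 2, B1) = 0.523
  D(17) = 64.96 × 17^0.523 = 64.96 × 4.401 = 285.9 μm
  Mass loss = 285.9 μm × 7.85 g/cm³ = 2244 g·m⁻²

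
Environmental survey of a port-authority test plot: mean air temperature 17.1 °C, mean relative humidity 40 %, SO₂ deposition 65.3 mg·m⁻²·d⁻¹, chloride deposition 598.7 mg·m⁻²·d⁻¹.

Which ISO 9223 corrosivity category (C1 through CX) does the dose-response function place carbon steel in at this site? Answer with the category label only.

C4

carbon steel: T>10 °C ⇒ hinge -0.054·(17.1−10) = -0.3834
  SO₂ term: 1.77·65.3^0.52·exp(0.02·40-0.3834) = 23.59
  Cl⁻ term: 0.102·598.7^0.62·exp(0.033·40+0.04·17.1) = 39.88
  sum: 23.59 + 39.88 → r_corr = 63.47 μm/a
ISO 9223 Table 2 (carbon steel): 50 < 63.5 ≤ 80 μm/a ⇒ C4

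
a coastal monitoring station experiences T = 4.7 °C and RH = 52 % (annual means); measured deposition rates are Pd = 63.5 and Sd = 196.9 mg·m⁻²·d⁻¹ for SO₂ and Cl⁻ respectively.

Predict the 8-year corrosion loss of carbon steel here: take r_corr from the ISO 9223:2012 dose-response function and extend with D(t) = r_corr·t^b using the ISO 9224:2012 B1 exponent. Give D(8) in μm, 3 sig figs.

carbon steel: temperature factor f = +0.150·(-5.3) = -0.7950
  SO₂ term: 1.77·63.5^0.52·exp(0.02·52-0.7950) = 19.58
  Cl⁻ term: 0.102·196.9^0.62·exp(0.033·52+0.04·4.7) = 18.11
  r_corr = 19.58 + 18.11 = 37.69 μm/a
ISO 9224: D(t) = r_corr · t^b with b = 0.523 (carbon steel, B1)
  D(8) = 37.69 × 8^0.523 = 37.69 × 2.967 = 111.8 μm

D(8) = 112 μm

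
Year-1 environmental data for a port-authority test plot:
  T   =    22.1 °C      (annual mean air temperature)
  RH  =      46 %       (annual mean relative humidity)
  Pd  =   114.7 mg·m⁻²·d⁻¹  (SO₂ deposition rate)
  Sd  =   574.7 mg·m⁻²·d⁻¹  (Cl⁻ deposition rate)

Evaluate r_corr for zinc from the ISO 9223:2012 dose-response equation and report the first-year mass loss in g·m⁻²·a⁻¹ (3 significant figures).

r_corr = 46.8 g·m⁻²·a⁻¹

zinc: temperature factor f = -0.071·(12.1) = -0.8591
  Pd branch = 0.0129·Pd^0.44·e^(0.046·RH+f) = 0.3653 μm/a
  Cl⁻ term: 0.0175·574.7^0.57·exp(0.008·46+0.085·22.1) = 6.188
  sum: 0.3653 + 6.188 → r_corr = 6.553 μm/a
Convert to mass loss: 6.553 μm/a × 7.14 g/cm³ = 46.79 g·m⁻²·a⁻¹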